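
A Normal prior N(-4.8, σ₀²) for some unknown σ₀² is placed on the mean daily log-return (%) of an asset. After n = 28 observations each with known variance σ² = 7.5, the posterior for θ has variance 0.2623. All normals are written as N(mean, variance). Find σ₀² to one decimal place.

σ₀² = 12.6

Posterior precision equals prior precision plus data precision: 1/σ_n² = 1/σ₀² + n/σ².
So 1/σ₀² = 1/0.2623 − 28/7.5 = 3.812429 − 3.733333 = 0.079096.
Hence σ₀² = 1/0.079096 ≈ 12.6.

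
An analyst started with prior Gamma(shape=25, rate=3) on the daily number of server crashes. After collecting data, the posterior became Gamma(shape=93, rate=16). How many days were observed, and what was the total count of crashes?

n = 13 days with total 68 crashes

Gamma–Poisson conjugacy: posterior shape = α + Σxᵢ, posterior rate = β + n.
Matching: Σxᵢ = 93 − 25 = 68 and n = 16 − 3 = 13.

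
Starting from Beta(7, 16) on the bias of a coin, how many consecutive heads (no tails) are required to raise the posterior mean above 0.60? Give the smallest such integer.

k = 18

After k heads and 0 tails the posterior is Beta(7+k, 16), with mean (7+k)/(7+16+k).
Set (7+k)/(23+k) > 0.60 and solve: k > (0.60·23 − 7)/(1 − 0.60) = 17.000.
The smallest integer exceeding 17.000 is 18.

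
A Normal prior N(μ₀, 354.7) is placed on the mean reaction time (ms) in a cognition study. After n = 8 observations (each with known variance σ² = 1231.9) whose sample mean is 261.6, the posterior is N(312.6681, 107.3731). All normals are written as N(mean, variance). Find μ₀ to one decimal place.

The posterior mean is a precision-weighted average: μ_n = (τ₀μ₀ + τ_data·x̄)/(τ₀+τ_data), with τ₀=1/σ₀² and τ_data=n/σ².
Here τ₀ = 1/354.7 = 0.002819 and τ_data = 8/1231.9 = 0.006494, so τ_n = 0.009313.
Rearranging for μ₀: μ₀ = (μ_n·τ_n − τ_data·x̄)/τ₀ = (312.6681·0.009313 − 0.006494·261.6) / 0.002819 = 1.213048/0.002819 ≈ 430.3.

μ₀ = 430.3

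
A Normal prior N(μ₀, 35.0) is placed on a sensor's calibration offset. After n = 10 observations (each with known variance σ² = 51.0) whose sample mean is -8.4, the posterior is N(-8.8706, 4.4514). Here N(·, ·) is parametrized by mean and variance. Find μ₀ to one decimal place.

With known observation variance, the Normal–Normal posterior has precision τ_n = τ₀ + n/σ² and mean μ_n = (τ₀μ₀ + (n/σ²)x̄)/τ_n.
Here τ₀ = 1/35.0 = 0.028571 and τ_data = 10/51.0 = 0.196078, so τ_n = 0.224649.
Rearranging for μ₀: μ₀ = (μ_n·τ_n − τ_data·x̄)/τ₀ = (-8.8706·0.224649 − 0.196078·-8.4) / 0.028571 = -0.345716/0.028571 ≈ -12.1.

μ₀ = -12.1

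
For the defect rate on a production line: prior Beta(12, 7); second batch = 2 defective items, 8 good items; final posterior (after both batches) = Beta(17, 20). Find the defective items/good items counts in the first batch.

3 defective items and 5 good items

Because Beta–binomial updating is additive in the counts, the combined data contributed (α_post−α_prior, β_post−β_prior) successes and failures.
Total across both batches: 17−12=5 defective items, 20−7=13 good items.
Subtract the second batch: 5−2=3 defective items and 13−8=5 good items.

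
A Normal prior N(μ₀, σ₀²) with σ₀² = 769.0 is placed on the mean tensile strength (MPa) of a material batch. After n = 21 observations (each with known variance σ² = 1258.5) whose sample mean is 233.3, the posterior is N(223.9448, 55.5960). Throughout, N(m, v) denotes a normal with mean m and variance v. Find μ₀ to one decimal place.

The posterior mean is a precision-weighted average: μ_n = (τ₀μ₀ + τ_data·x̄)/(τ₀+τ_data), with τ₀=1/σ₀² and τ_data=n/σ².
Here τ₀ = 1/769.0 = 0.001300 and τ_data = 21/1258.5 = 0.016687, so τ_n = 0.017987.
Rearranging for μ₀: μ₀ = (μ_n·τ_n − τ_data·x̄)/τ₀ = (223.9448·0.017987 − 0.016687·233.3) / 0.001300 = 0.135018/0.001300 ≈ 103.9.

μ₀ = 103.9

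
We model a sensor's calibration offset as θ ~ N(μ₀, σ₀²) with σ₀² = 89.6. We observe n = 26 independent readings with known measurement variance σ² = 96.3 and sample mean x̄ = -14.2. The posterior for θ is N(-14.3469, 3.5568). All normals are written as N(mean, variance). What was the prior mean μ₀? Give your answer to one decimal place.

μ₀ = -17.9

With known observation variance, the Normal–Normal posterior has precision τ_n = τ₀ + n/σ² and mean μ_n = (τ₀μ₀ + (n/σ²)x̄)/τ_n.
Here τ₀ = 1/89.6 = 0.011161 and τ_data = 26/96.3 = 0.269990, so τ_n = 0.281151.
Rearranging for μ₀: μ₀ = (μ_n·τ_n − τ_data·x̄)/τ₀ = (-14.3469·0.281151 − 0.269990·-14.2) / 0.011161 = -0.199787/0.011161 ≈ -17.9.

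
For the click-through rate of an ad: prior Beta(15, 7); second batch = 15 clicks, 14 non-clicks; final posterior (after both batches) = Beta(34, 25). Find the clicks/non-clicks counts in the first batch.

4 clicks and 4 non-clicks

Because Beta–binomial updating is additive in the counts, the combined data contributed (α_post−α_prior, β_post−β_prior) successes and failures.
Total across both batches: 34−15=19 clicks, 25−7=18 non-clicks.
Subtract the second batch: 19−15=4 clicks and 18−14=4 non-clicks.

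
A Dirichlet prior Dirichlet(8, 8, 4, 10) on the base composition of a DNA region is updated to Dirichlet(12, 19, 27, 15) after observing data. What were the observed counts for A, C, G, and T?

counts (4, 11, 23, 5)

For a Dirichlet(α) prior with multinomial counts c, the posterior is Dirichlet(α + c) componentwise.
Counts are posterior − prior componentwise: 12−8=4, 19−8=11, 27−4=23, 15−10=5.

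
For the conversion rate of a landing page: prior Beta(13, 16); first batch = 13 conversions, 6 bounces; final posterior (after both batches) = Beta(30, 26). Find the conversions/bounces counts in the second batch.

Because Beta–binomial updating is additive in the counts, the combined data contributed (α_post−α_prior, β_post−β_prior) successes and failures.
Total across both batches: 30−13=17 conversions, 26−16=10 bounces.
Subtract the first batch: 17−13=4 conversions and 10−6=4 bounces.

4 conversions and 4 bounces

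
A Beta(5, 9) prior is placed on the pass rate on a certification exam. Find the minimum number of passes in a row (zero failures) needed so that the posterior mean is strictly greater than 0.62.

k = 10

After k passes and 0 failures the posterior is Beta(5+k, 9), with mean (5+k)/(5+9+k).
Set (5+k)/(14+k) > 0.62 and solve: k > (0.62·14 − 5)/(1 − 0.62) = 9.684.
The smallest integer exceeding 9.684 is 10.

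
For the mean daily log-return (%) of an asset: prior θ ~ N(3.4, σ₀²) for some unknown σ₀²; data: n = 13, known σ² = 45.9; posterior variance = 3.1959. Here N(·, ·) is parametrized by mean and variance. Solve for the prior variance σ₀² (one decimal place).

σ₀² = 33.7

For the Normal–Normal model with known σ², precisions add: τ_n = τ₀ + n/σ².
So 1/σ₀² = 1/3.1959 − 13/45.9 = 0.312901 − 0.283224 = 0.029677.
Hence σ₀² = 1/0.029677 ≈ 33.7.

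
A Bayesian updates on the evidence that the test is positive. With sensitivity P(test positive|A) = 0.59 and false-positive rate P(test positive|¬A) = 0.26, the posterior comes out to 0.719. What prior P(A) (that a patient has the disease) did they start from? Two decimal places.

P(A) = 0.53

Bayes' rule in odds form gives O(A|E) = O(A)·[P(E|A)/P(E|¬A)], hence O(A) = O(A|E)/LR.
Posterior odds = 0.719/(1−0.719) = 2.5587. LR = 0.59/0.26 = 2.2692.
Prior odds = 2.5587/2.2692 = 1.1276, so P(A) = 1.1276/(1+1.1276) ≈ 0.53.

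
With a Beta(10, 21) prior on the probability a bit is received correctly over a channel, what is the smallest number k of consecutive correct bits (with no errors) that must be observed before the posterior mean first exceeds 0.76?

k = 57

After k correct bits and 0 errors the posterior is Beta(10+k, 21), with mean (10+k)/(10+21+k).
Set (10+k)/(31+k) > 0.76 and solve: k > (0.76·31 − 10)/(1 − 0.76) = 56.500.
The smallest integer exceeding 56.500 is 57, and checking k=57: (67)/(88) = 0.7614 > 0.76.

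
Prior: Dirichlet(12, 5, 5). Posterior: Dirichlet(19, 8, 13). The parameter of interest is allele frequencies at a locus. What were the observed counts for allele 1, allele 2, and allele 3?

counts (7, 3, 8)

For a Dirichlet(α) prior with multinomial counts c, the posterior is Dirichlet(α + c) componentwise.
Counts are posterior − prior componentwise: 19−12=7, 8−5=3, 13−5=8.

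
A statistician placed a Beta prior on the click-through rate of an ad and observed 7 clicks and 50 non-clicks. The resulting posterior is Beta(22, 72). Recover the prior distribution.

Under Beta–binomial conjugacy the posterior parameters are (a+s, b+f).
So a = 22 − 7 = 15 and b = 72 − 50 = 22.

Beta(15, 22)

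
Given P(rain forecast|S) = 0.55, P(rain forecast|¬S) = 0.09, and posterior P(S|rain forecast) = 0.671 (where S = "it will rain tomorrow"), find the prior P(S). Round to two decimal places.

P(S) = 0.25

Bayes' rule in odds form gives O(S|E) = O(S)·[P(E|S)/P(E|¬S)], hence O(S) = O(S|E)/LR.
Posterior odds = 0.671/(1−0.671) = 2.0395. LR = 0.55/0.09 = 6.1111.
Prior odds = 2.0395/6.1111 = 0.3337, so P(S) = 0.3337/(1+0.3337) ≈ 0.25.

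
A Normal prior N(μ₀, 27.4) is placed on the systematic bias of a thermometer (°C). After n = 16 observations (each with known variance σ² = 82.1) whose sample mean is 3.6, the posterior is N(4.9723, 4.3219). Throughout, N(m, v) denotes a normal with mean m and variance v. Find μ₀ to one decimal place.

With known observation variance, the Normal–Normal posterior has precision τ_n = τ₀ + n/σ² and mean μ_n = (τ₀μ₀ + (n/σ²)x̄)/τ_n.
Here τ₀ = 1/27.4 = 0.036496 and τ_data = 16/82.1 = 0.194884, so τ_n = 0.231380.
Rearranging for μ₀: μ₀ = (μ_n·τ_n − τ_data·x̄)/τ₀ = (4.9723·0.231380 − 0.194884·3.6) / 0.036496 = 0.448908/0.036496 ≈ 12.3.

μ₀ = 12.3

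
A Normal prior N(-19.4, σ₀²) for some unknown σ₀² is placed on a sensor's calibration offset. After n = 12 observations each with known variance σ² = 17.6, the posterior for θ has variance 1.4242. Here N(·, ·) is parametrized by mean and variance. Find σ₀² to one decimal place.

For the Normal–Normal model with known σ², precisions add: τ_n = τ₀ + n/σ².
So 1/σ₀² = 1/1.4242 − 12/17.6 = 0.702149 − 0.681818 = 0.020331.
Hence σ₀² = 1/0.020331 ≈ 49.2.

σ₀² = 49.2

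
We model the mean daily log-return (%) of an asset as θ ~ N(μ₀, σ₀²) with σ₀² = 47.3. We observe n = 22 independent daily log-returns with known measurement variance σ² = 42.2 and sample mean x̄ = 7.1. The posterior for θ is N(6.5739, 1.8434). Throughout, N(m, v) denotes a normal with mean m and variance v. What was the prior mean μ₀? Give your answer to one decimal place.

With known observation variance, the Normal–Normal posterior has precision τ_n = τ₀ + n/σ² and mean μ_n = (τ₀μ₀ + (n/σ²)x̄)/τ_n.
Here τ₀ = 1/47.3 = 0.021142 and τ_data = 22/42.2 = 0.521327, so τ_n = 0.542469.
Rearranging for μ₀: μ₀ = (μ_n·τ_n − τ_data·x̄)/τ₀ = (6.5739·0.542469 − 0.521327·7.1) / 0.021142 = -0.135285/0.021142 ≈ -6.4.

μ₀ = -6.4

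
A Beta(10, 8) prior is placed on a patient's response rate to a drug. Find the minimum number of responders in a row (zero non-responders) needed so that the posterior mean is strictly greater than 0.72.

k = 11

After k responders and 0 non-responders the posterior is Beta(10+k, 8), with mean (10+k)/(10+8+k).
Set (10+k)/(18+k) > 0.72 and solve: k > (0.72·18 − 10)/(1 − 0.72) = 10.571.
The smallest integer exceeding 10.571 is 11, and checking k=11: (21)/(29) = 0.7241 > 0.72.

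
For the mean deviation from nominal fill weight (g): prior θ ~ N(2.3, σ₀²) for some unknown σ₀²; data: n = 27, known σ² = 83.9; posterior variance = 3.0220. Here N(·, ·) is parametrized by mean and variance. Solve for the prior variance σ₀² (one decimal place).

σ₀² = 110.0

Posterior precision equals prior precision plus data precision: 1/σ_n² = 1/σ₀² + n/σ².
So 1/σ₀² = 1/3.0220 − 27/83.9 = 0.330907 − 0.321812 = 0.009095.
Hence σ₀² = 1/0.009095 ≈ 110.0.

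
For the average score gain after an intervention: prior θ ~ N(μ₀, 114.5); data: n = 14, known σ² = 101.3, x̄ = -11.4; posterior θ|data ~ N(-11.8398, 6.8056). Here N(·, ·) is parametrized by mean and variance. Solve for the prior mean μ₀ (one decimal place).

μ₀ = -18.8

The posterior mean is a precision-weighted average: μ_n = (τ₀μ₀ + τ_data·x̄)/(τ₀+τ_data), with τ₀=1/σ₀² and τ_data=n/σ².
Here τ₀ = 1/114.5 = 0.008734 and τ_data = 14/101.3 = 0.138203, so τ_n = 0.146937.
Rearranging for μ₀: μ₀ = (μ_n·τ_n − τ_data·x̄)/τ₀ = (-11.8398·0.146937 − 0.138203·-11.4) / 0.008734 = -0.164190/0.008734 ≈ -18.8.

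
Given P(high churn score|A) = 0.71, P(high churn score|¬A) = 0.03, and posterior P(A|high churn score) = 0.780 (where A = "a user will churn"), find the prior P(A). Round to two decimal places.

P(A) = 0.13

In odds form, posterior odds = prior odds × likelihood ratio, so prior odds = posterior odds ÷ LR.
Posterior odds = 0.780/(1−0.780) = 3.5455. LR = 0.71/0.03 = 23.6667.
Prior odds = 3.5455/23.6667 = 0.1498, so P(A) = 0.1498/(1+0.1498) ≈ 0.13.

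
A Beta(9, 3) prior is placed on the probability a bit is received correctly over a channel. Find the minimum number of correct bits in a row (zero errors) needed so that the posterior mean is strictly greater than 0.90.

After k correct bits and 0 errors the posterior is Beta(9+k, 3), with mean (9+k)/(9+3+k).
Set (9+k)/(12+k) > 0.90 and solve: k > (0.90·12 − 9)/(1 − 0.90) = 18.000.
The smallest integer exceeding 18.000 is 19.

k = 19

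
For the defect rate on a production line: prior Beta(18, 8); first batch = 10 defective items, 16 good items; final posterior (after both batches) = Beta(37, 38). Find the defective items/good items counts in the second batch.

Because Beta–binomial updating is additive in the counts, the combined data contributed (α_post−α_prior, β_post−β_prior) successes and failures.
Total across both batches: 37−18=19 defective items, 38−8=30 good items.
Subtract the first batch: 19−10=9 defective items and 30−16=14 good items.

9 defective items and 14 good items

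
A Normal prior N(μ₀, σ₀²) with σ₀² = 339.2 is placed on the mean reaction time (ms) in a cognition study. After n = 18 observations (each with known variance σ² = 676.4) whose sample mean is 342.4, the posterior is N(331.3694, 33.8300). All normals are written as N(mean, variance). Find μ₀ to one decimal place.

μ₀ = 231.8

With known observation variance, the Normal–Normal posterior has precision τ_n = τ₀ + n/σ² and mean μ_n = (τ₀μ₀ + (n/σ²)x̄)/τ_n.
Here τ₀ = 1/339.2 = 0.002948 and τ_data = 18/676.4 = 0.026611, so τ_n = 0.029559.
Rearranging for μ₀: μ₀ = (μ_n·τ_n − τ_data·x̄)/τ₀ = (331.3694·0.029559 − 0.026611·342.4) / 0.002948 = 0.683342/0.002948 ≈ 231.8.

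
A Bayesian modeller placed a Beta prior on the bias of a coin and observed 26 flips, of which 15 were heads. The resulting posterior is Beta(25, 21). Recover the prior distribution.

Beta(10, 10)

A Beta(a, b) prior with s successes and f failures in binomial data gives a Beta(a+s, b+f) posterior.
Subtract the data counts: 25−15=10, 21−11=10.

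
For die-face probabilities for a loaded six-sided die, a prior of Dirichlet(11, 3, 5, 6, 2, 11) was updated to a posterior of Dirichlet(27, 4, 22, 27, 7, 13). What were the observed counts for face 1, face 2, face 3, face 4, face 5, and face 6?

For a Dirichlet(α) prior with multinomial counts c, the posterior is Dirichlet(α + c) componentwise.
Counts are posterior − prior componentwise: 27−11=16, 4−3=1, 22−5=17, 27−6=21, 7−2=5, 13−11=2.

counts (16, 1, 17, 21, 5, 2)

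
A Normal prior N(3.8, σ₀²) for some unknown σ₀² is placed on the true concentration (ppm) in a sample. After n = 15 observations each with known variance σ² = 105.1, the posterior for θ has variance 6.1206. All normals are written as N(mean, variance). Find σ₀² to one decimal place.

For the Normal–Normal model with known σ², precisions add: τ_n = τ₀ + n/σ².
So 1/σ₀² = 1/6.1206 − 15/105.1 = 0.163383 − 0.142721 = 0.020662.
Hence σ₀² = 1/0.020662 ≈ 48.4.

σ₀² = 48.4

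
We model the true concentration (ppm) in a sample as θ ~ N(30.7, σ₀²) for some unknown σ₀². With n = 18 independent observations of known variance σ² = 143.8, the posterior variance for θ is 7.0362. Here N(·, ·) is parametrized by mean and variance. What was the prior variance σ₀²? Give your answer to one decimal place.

Posterior precision equals prior precision plus data precision: 1/σ_n² = 1/σ₀² + n/σ².
So 1/σ₀² = 1/7.0362 − 18/143.8 = 0.142122 − 0.125174 = 0.016948.
Hence σ₀² = 1/0.016948 ≈ 59.0.

σ₀² = 59.0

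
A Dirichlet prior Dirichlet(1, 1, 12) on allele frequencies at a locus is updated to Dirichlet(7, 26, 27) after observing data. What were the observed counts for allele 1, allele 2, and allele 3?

For a Dirichlet(α) prior with multinomial counts c, the posterior is Dirichlet(α + c) componentwise.
Counts are posterior − prior componentwise: 7−1=6, 26−1=25, 27−12=15.

counts (6, 25, 15)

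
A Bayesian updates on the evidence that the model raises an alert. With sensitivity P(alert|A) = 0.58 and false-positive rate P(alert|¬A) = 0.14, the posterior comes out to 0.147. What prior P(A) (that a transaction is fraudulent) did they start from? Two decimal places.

Bayes' rule in odds form gives O(A|E) = O(A)·[P(E|A)/P(E|¬A)], hence O(A) = O(A|E)/LR.
Posterior odds = 0.147/(1−0.147) = 0.1723. LR = 0.58/0.14 = 4.1429.
Prior odds = 0.1723/4.1429 = 0.0416, so P(A) = 0.0416/(1+0.0416) ≈ 0.04.

P(A) = 0.04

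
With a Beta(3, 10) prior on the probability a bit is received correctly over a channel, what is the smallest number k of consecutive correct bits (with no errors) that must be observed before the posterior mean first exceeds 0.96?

After k correct bits and 0 errors the posterior is Beta(3+k, 10), with mean (3+k)/(3+10+k).
Set (3+k)/(13+k) > 0.96 and solve: k > (0.96·13 − 3)/(1 − 0.96) = 237.000.
The smallest integer exceeding 237.000 is 238, and checking k=238: (241)/(251) = 0.9602 > 0.96.

k = 238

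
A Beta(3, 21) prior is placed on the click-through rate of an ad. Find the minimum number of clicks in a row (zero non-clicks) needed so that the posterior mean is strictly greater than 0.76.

k = 64

After k clicks and 0 non-clicks the posterior is Beta(3+k, 21), with mean (3+k)/(3+21+k).
Set (3+k)/(24+k) > 0.76 and solve: k > (0.76·24 − 3)/(1 − 0.76) = 63.500.
The smallest integer exceeding 63.500 is 64, and checking k=64: (67)/(88) = 0.7614 > 0.76.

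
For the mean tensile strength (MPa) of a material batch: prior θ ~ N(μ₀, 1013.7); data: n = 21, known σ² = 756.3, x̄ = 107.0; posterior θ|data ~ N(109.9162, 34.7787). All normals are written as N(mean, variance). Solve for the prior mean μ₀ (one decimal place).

With known observation variance, the Normal–Normal posterior has precision τ_n = τ₀ + n/σ² and mean μ_n = (τ₀μ₀ + (n/σ²)x̄)/τ_n.
Here τ₀ = 1/1013.7 = 0.000986 and τ_data = 21/756.3 = 0.027767, so τ_n = 0.028753.
Rearranging for μ₀: μ₀ = (μ_n·τ_n − τ_data·x̄)/τ₀ = (109.9162·0.028753 − 0.027767·107.0) / 0.000986 = 0.189351/0.000986 ≈ 192.0.

μ₀ = 192.0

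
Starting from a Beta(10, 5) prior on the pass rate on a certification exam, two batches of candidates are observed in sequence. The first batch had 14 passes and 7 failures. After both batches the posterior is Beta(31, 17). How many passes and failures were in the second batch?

Sequential conjugate updates are equivalent to a single update on the pooled data, so total successes = posterior α − prior α and total failures = posterior β − prior β.
Total across both batches: 31−10=21 passes, 17−5=12 failures.
Subtract the first batch: 21−14=7 passes and 12−7=5 failures.

7 passes and 5 failures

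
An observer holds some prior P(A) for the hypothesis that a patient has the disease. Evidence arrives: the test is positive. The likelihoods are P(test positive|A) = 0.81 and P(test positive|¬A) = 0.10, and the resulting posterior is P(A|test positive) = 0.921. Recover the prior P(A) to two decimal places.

Bayes' rule in odds form gives O(A|E) = O(A)·[P(E|A)/P(E|¬A)], hence O(A) = O(A|E)/LR.
Posterior odds = 0.921/(1−0.921) = 11.6582. LR = 0.81/0.10 = 8.1000.
Prior odds = 11.6582/8.1000 = 1.4393, so P(A) = 1.4393/(1+1.4393) ≈ 0.59.

P(A) = 0.59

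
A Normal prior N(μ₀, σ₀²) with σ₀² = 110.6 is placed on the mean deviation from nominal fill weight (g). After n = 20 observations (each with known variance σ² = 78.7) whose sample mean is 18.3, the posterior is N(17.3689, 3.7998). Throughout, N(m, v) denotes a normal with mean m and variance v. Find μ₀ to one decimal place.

With known observation variance, the Normal–Normal posterior has precision τ_n = τ₀ + n/σ² and mean μ_n = (τ₀μ₀ + (n/σ²)x̄)/τ_n.
Here τ₀ = 1/110.6 = 0.009042 and τ_data = 20/78.7 = 0.254130, so τ_n = 0.263172.
Rearranging for μ₀: μ₀ = (μ_n·τ_n − τ_data·x̄)/τ₀ = (17.3689·0.263172 − 0.254130·18.3) / 0.009042 = -0.079571/0.009042 ≈ -8.8.

μ₀ = -8.8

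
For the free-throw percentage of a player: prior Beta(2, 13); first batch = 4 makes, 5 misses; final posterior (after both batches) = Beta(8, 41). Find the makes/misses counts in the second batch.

2 makes and 23 misses

Because Beta–binomial updating is additive in the counts, the combined data contributed (α_post−α_prior, β_post−β_prior) successes and failures.
Total across both batches: 8−2=6 makes, 41−13=28 misses.
Subtract the first batch: 6−4=2 makes and 28−5=23 misses.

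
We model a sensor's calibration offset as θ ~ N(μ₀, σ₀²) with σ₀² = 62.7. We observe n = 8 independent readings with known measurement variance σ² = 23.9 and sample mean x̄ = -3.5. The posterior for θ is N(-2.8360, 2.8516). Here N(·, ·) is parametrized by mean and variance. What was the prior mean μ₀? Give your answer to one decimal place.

With known observation variance, the Normal–Normal posterior has precision τ_n = τ₀ + n/σ² and mean μ_n = (τ₀μ₀ + (n/σ²)x̄)/τ_n.
Here τ₀ = 1/62.7 = 0.015949 and τ_data = 8/23.9 = 0.334728, so τ_n = 0.350677.
Rearranging for μ₀: μ₀ = (μ_n·τ_n − τ_data·x̄)/τ₀ = (-2.8360·0.350677 − 0.334728·-3.5) / 0.015949 = 0.177028/0.015949 ≈ 11.1.

μ₀ = 11.1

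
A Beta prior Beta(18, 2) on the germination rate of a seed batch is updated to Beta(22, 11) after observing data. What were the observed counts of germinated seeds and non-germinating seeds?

4 germinated seeds and 9 non-germinating seeds

Under Beta–binomial conjugacy the posterior parameters are (α+s, β+f).
Match parameters: s=22−18=4, f=11−2=9.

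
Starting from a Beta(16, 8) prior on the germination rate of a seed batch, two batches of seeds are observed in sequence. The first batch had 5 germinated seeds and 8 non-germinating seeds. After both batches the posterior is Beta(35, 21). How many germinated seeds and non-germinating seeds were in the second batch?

14 germinated seeds and 5 non-germinating seeds

Sequential conjugate updates are equivalent to a single update on the pooled data, so total successes = posterior α − prior α and total failures = posterior β − prior β.
Total across both batches: 35−16=19 germinated seeds, 21−8=13 non-germinating seeds.
Subtract the first batch: 19−5=14 germinated seeds and 13−8=5 non-germinating seeds.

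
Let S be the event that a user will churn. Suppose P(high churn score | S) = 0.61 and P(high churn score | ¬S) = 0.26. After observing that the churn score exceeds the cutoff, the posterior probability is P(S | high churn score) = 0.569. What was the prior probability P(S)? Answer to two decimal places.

In odds form, posterior odds = prior odds × likelihood ratio, so prior odds = posterior odds ÷ LR.
Posterior odds = 0.569/(1−0.569) = 1.3202. LR = 0.61/0.26 = 2.3462.
Prior odds = 1.3202/2.3462 = 0.5627, so P(S) = 0.5627/(1+0.5627) ≈ 0.36.

P(S) = 0.36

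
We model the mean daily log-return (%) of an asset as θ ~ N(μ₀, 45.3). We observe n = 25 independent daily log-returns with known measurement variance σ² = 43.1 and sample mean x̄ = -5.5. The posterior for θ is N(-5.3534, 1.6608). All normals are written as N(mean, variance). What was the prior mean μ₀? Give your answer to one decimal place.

μ₀ = -1.5

The posterior mean is a precision-weighted average: μ_n = (τ₀μ₀ + τ_data·x̄)/(τ₀+τ_data), with τ₀=1/σ₀² and τ_data=n/σ².
Here τ₀ = 1/45.3 = 0.022075 and τ_data = 25/43.1 = 0.580046, so τ_n = 0.602121.
Rearranging for μ₀: μ₀ = (μ_n·τ_n − τ_data·x̄)/τ₀ = (-5.3534·0.602121 − 0.580046·-5.5) / 0.022075 = -0.033142/0.022075 ≈ -1.5.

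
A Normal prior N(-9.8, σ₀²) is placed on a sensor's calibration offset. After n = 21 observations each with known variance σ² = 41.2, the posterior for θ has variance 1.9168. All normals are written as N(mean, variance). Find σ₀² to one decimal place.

σ₀² = 83.4

Posterior precision equals prior precision plus data precision: 1/σ_n² = 1/σ₀² + n/σ².
So 1/σ₀² = 1/1.9168 − 21/41.2 = 0.521703 − 0.509709 = 0.011994.
Hence σ₀² = 1/0.011994 ≈ 83.4.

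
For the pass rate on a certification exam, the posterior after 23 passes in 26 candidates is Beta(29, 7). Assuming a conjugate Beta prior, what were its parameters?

Under Beta–binomial conjugacy the posterior parameters are (α+s, β+f).
Subtract the data counts: 29−23=6, 7−3=4.

Beta(6, 4)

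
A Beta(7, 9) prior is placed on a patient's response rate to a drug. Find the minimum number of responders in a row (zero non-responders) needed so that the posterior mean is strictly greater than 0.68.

After k responders and 0 non-responders the posterior is Beta(7+k, 9), with mean (7+k)/(7+9+k).
Set (7+k)/(16+k) > 0.68 and solve: k > (0.68·16 − 7)/(1 − 0.68) = 12.125.
The smallest integer exceeding 12.125 is 13, and checking k=13: (20)/(29) = 0.6897 > 0.68.

k = 13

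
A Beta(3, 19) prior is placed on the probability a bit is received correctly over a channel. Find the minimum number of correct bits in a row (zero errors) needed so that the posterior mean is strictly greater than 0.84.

After k correct bits and 0 errors the posterior is Beta(3+k, 19), with mean (3+k)/(3+19+k).
Set (3+k)/(22+k) > 0.84 and solve: k > (0.84·22 − 3)/(1 − 0.84) = 96.750.
The smallest integer exceeding 96.750 is 97, and checking k=97: (100)/(119) = 0.8403 > 0.84.

k = 97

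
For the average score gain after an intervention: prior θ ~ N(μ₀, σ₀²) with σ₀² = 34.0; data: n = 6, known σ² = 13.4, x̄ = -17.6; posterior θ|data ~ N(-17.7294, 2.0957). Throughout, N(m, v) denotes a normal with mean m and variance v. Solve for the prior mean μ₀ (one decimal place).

μ₀ = -19.7

With known observation variance, the Normal–Normal posterior has precision τ_n = τ₀ + n/σ² and mean μ_n = (τ₀μ₀ + (n/σ²)x̄)/τ_n.
Here τ₀ = 1/34.0 = 0.029412 and τ_data = 6/13.4 = 0.447761, so τ_n = 0.477173.
Rearranging for μ₀: μ₀ = (μ_n·τ_n − τ_data·x̄)/τ₀ = (-17.7294·0.477173 − 0.447761·-17.6) / 0.029412 = -0.579397/0.029412 ≈ -19.7.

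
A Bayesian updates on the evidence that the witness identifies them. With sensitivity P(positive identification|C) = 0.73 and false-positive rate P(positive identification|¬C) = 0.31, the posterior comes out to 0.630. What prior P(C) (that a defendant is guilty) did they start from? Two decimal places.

P(C) = 0.42

Bayes' rule in odds form gives O(C|E) = O(C)·[P(E|C)/P(E|¬C)], hence O(C) = O(C|E)/LR.
Posterior odds = 0.630/(1−0.630) = 1.7027. LR = 0.73/0.31 = 2.3548.
Prior odds = 1.7027/2.3548 = 0.7231, so P(C) = 0.7231/(1+0.7231) ≈ 0.42.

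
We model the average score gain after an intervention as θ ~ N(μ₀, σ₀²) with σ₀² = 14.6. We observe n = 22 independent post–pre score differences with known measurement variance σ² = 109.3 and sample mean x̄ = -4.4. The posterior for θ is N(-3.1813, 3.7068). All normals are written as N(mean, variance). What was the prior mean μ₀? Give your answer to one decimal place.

μ₀ = 0.4

The posterior mean is a precision-weighted average: μ_n = (τ₀μ₀ + τ_data·x̄)/(τ₀+τ_data), with τ₀=1/σ₀² and τ_data=n/σ².
Here τ₀ = 1/14.6 = 0.068493 and τ_data = 22/109.3 = 0.201281, so τ_n = 0.269774.
Rearranging for μ₀: μ₀ = (μ_n·τ_n − τ_data·x̄)/τ₀ = (-3.1813·0.269774 − 0.201281·-4.4) / 0.068493 = 0.027404/0.068493 ≈ 0.4.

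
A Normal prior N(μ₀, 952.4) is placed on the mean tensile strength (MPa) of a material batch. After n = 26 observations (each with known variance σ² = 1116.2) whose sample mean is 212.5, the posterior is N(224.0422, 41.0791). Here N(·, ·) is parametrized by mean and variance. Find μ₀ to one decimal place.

The posterior mean is a precision-weighted average: μ_n = (τ₀μ₀ + τ_data·x̄)/(τ₀+τ_data), with τ₀=1/σ₀² and τ_data=n/σ².
Here τ₀ = 1/952.4 = 0.001050 and τ_data = 26/1116.2 = 0.023293, so τ_n = 0.024343.
Rearranging for μ₀: μ₀ = (μ_n·τ_n − τ_data·x̄)/τ₀ = (224.0422·0.024343 − 0.023293·212.5) / 0.001050 = 0.504097/0.001050 ≈ 480.1.

μ₀ = 480.1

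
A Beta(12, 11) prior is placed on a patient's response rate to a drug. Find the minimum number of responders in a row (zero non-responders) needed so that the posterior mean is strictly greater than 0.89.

k = 78

After k responders and 0 non-responders the posterior is Beta(12+k, 11), with mean (12+k)/(12+11+k).
Set (12+k)/(23+k) > 0.89 and solve: k > (0.89·23 − 12)/(1 − 0.89) = 77.000.
The smallest integer exceeding 77.000 is 78.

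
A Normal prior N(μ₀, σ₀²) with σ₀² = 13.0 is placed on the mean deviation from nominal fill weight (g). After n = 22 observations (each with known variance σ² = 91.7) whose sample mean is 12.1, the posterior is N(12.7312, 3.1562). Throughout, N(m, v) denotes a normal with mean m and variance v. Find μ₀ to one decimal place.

μ₀ = 14.7

With known observation variance, the Normal–Normal posterior has precision τ_n = τ₀ + n/σ² and mean μ_n = (τ₀μ₀ + (n/σ²)x̄)/τ_n.
Here τ₀ = 1/13.0 = 0.076923 and τ_data = 22/91.7 = 0.239913, so τ_n = 0.316836.
Rearranging for μ₀: μ₀ = (μ_n·τ_n − τ_data·x̄)/τ₀ = (12.7312·0.316836 − 0.239913·12.1) / 0.076923 = 1.130755/0.076923 ≈ 14.7.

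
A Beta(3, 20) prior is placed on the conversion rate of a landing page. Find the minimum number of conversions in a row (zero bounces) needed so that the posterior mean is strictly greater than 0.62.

After k conversions and 0 bounces the posterior is Beta(3+k, 20), with mean (3+k)/(3+20+k).
Set (3+k)/(23+k) > 0.62 and solve: k > (0.62·23 − 3)/(1 − 0.62) = 29.632.
The smallest integer exceeding 29.632 is 30.

k = 30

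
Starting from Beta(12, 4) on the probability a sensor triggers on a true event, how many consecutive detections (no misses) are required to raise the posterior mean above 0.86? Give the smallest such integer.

After k detections and 0 misses the posterior is Beta(12+k, 4), with mean (12+k)/(12+4+k).
Set (12+k)/(16+k) > 0.86 and solve: k > (0.86·16 − 12)/(1 − 0.86) = 12.571.
The smallest integer exceeding 12.571 is 13, and checking k=13: (25)/(29) = 0.8621 > 0.86.

k = 13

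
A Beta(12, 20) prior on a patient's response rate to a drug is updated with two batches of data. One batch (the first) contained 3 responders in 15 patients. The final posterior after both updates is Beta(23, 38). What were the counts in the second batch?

8 responders and 6 non-responders

Sequential conjugate updates are equivalent to a single update on the pooled data, so total successes = posterior α − prior α and total failures = posterior β − prior β.
Total across both batches: 23−12=11 responders, 38−20=18 non-responders.
Subtract the first batch: 11−3=8 responders and 18−12=6 non-responders.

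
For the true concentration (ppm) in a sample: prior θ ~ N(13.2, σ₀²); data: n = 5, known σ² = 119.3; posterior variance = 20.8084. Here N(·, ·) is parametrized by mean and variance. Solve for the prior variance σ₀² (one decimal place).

σ₀² = 162.7

For the Normal–Normal model with known σ², precisions add: τ_n = τ₀ + n/σ².
So 1/σ₀² = 1/20.8084 − 5/119.3 = 0.048058 − 0.041911 = 0.006147.
Hence σ₀² = 1/0.006147 ≈ 162.7.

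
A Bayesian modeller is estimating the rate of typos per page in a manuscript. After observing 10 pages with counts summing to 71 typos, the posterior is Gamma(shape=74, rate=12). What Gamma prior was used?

Gamma(shape=3, rate=2)

Gamma–Poisson conjugacy: posterior shape = α + Σxᵢ, posterior rate = β + n.
So α = 74 − 71 = 3 and β = 12 − 10 = 2.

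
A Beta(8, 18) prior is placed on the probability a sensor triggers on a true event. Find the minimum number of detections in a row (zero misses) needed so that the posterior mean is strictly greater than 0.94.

After k detections and 0 misses the posterior is Beta(8+k, 18), with mean (8+k)/(8+18+k).
Set (8+k)/(26+k) > 0.94 and solve: k > (0.94·26 − 8)/(1 − 0.94) = 274.000.
The smallest integer exceeding 274.000 is 275.

k = 275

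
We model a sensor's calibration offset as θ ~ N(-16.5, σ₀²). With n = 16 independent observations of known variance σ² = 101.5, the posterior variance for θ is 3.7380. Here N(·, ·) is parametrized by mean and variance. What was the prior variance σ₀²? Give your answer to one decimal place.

σ₀² = 9.1

Posterior precision equals prior precision plus data precision: 1/σ_n² = 1/σ₀² + n/σ².
So 1/σ₀² = 1/3.7380 − 16/101.5 = 0.267523 − 0.157635 = 0.109888.
Hence σ₀² = 1/0.109888 ≈ 9.1.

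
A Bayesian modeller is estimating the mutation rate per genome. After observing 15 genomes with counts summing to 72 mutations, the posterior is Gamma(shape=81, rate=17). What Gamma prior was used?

Gamma(shape=9, rate=2)

A Gamma(α, β) prior (rate parametrization) on a Poisson rate with n observations summing to S gives posterior Gamma(α+S, β+n).
So α = 81 − 72 = 9 and β = 17 − 15 = 2.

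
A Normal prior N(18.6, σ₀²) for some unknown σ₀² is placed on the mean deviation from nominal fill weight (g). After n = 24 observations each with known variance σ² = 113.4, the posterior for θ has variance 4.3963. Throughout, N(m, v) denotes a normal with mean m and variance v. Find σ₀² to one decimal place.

For the Normal–Normal model with known σ², precisions add: τ_n = τ₀ + n/σ².
So 1/σ₀² = 1/4.3963 − 24/113.4 = 0.227464 − 0.211640 = 0.015824.
Hence σ₀² = 1/0.015824 ≈ 63.2.

σ₀² = 63.2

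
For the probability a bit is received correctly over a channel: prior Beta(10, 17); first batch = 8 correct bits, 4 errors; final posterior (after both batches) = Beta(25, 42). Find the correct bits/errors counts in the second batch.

7 correct bits and 21 errors

Because Beta–binomial updating is additive in the counts, the combined data contributed (α_post−α_prior, β_post−β_prior) successes and failures.
Total across both batches: 25−10=15 correct bits, 42−17=25 errors.
Subtract the first batch: 15−8=7 correct bits and 25−4=21 errors.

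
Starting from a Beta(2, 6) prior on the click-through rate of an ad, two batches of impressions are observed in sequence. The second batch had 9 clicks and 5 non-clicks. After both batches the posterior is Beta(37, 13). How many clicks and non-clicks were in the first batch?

Because Beta–binomial updating is additive in the counts, the combined data contributed (α_post−α_prior, β_post−β_prior) successes and failures.
Total across both batches: 37−2=35 clicks, 13−6=7 non-clicks.
Subtract the second batch: 35−9=26 clicks and 7−5=2 non-clicks.

26 clicks and 2 non-clicks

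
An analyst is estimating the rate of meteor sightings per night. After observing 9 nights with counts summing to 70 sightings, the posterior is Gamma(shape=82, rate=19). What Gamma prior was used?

A Gamma(α, β) prior (rate parametrization) on a Poisson rate with n observations summing to S gives posterior Gamma(α+S, β+n).
So α = 82 − 70 = 12 and β = 19 − 9 = 10.

Gamma(shape=12, rate=10)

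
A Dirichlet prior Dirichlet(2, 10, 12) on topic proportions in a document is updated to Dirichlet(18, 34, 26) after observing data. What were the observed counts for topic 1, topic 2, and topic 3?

For a Dirichlet(α) prior with multinomial counts c, the posterior is Dirichlet(α + c) componentwise.
Counts are posterior − prior componentwise: 18−2=16, 34−10=24, 26−12=14.

counts (16, 24, 14)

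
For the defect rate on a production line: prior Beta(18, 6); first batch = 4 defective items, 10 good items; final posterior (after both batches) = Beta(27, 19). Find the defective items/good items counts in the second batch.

5 defective items and 3 good items

Because Beta–binomial updating is additive in the counts, the combined data contributed (α_post−α_prior, β_post−β_prior) successes and failures.
Total across both batches: 27−18=9 defective items, 19−6=13 good items.
Subtract the first batch: 9−4=5 defective items and 13−10=3 good items.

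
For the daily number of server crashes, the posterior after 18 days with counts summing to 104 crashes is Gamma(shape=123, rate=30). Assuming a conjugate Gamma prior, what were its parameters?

Gamma(shape=19, rate=12)

Gamma–Poisson conjugacy: posterior shape = α + Σxᵢ, posterior rate = β + n.
So α = 123 − 104 = 19 and β = 30 − 18 = 12.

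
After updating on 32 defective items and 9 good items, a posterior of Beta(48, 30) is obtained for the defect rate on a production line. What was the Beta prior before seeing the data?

Beta is conjugate to the binomial likelihood: posterior = Beta(α+s, β+f).
Subtract the data counts: 48−32=16, 30−9=21.

Beta(16, 21)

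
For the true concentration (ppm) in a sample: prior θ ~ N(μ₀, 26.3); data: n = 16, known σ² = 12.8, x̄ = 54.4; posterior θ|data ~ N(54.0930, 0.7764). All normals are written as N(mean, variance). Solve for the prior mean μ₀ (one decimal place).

With known observation variance, the Normal–Normal posterior has precision τ_n = τ₀ + n/σ² and mean μ_n = (τ₀μ₀ + (n/σ²)x̄)/τ_n.
Here τ₀ = 1/26.3 = 0.038023 and τ_data = 16/12.8 = 1.250000, so τ_n = 1.288023.
Rearranging for μ₀: μ₀ = (μ_n·τ_n − τ_data·x̄)/τ₀ = (54.0930·1.288023 − 1.250000·54.4) / 0.038023 = 1.673028/0.038023 ≈ 44.0.

μ₀ = 44.0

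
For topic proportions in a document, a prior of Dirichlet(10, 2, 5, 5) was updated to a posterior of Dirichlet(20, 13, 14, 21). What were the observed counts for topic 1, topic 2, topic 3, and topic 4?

counts (10, 11, 9, 16)

For a Dirichlet(α) prior with multinomial counts c, the posterior is Dirichlet(α + c) componentwise.
Counts are posterior − prior componentwise: 20−10=10, 13−2=11, 14−5=9, 21−5=16.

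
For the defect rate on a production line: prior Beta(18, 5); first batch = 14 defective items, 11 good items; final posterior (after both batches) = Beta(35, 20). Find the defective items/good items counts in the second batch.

Because Beta–binomial updating is additive in the counts, the combined data contributed (α_post−α_prior, β_post−β_prior) successes and failures.
Total across both batches: 35−18=17 defective items, 20−5=15 good items.
Subtract the first batch: 17−14=3 defective items and 15−11=4 good items.

3 defective items and 4 good items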